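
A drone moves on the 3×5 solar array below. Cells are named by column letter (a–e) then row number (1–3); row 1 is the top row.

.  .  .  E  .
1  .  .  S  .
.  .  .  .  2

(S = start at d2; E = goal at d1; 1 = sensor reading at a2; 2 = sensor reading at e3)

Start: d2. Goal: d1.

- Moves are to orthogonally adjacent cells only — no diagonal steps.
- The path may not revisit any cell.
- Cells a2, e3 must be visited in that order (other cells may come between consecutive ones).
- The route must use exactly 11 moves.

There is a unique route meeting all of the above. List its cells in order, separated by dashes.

The waypoints must appear in the order a2, e3, with no cell reused.
Route from d2: 3× left (reaching a2), down to a3, 4× right (reaching e3), 2× up (reaching e1), left to d1 — 11 moves in all.
Check: order respected (1 at step 3, 2 at step 8); 11 moves as required.

d2 - c2 - b2 - a2 - a3 - b3 - c3 - d3 - e3 - e2 - e1 - d1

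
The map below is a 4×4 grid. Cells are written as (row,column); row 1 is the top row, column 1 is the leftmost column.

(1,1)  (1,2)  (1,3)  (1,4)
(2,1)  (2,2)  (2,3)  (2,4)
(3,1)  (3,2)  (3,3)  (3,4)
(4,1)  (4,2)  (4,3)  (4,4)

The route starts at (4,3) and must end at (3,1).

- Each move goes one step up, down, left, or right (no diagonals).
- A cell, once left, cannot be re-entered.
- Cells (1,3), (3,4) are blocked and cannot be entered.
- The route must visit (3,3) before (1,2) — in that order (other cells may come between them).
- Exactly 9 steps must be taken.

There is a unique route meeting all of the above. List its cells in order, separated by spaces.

(4,3) (4,2) (3,2) (3,3) (2,3) (2,2) (1,2) (1,1) (2,1) (3,1)

The waypoints must appear in the order (3,3), (1,2), with no cell reused.
Route from (4,3): left to (4,2), up to (3,2), right to (3,3), up to (2,3), left to (2,2), up to (1,2), left to (1,1), 2× down (reaching (3,1)) — 9 moves in all.
Check: order respected ((3,3) at step 3, (1,2) at step 6); 9 moves as required.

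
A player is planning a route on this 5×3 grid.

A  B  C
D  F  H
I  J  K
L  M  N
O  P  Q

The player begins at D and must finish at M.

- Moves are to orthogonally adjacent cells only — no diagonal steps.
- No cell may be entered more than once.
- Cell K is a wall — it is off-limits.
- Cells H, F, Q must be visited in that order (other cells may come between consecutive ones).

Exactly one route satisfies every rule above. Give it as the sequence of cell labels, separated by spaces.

D A B C H F J I L O P Q N M

The waypoints must appear in the order H, F, Q, with no cell reused.
Route from D: up 1 to A, right 2 to C, down 1 to H, left 1 to F, down 1 to J, left 1 to I, down 2 to O, right 2 to Q, up 1 to N, left 1 to M — 13 moves in all.
Check: order respected (H at step 4, F at step 5, Q at step 11).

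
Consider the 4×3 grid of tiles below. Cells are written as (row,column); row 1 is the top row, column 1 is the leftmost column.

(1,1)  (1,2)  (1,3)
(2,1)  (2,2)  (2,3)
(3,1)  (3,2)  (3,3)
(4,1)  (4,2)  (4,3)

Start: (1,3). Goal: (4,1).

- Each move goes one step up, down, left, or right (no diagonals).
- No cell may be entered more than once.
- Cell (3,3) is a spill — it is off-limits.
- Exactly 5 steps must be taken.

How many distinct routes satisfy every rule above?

7

Need simple routes of exactly 5 moves from (1,3) to (4,1) (Manhattan distance 5, so 0 moves are spent on a detour and 0 undoing it).
Enumerating: (1,3) (2,3) (2,2) (3,2) (4,2) (4,1) | (1,3) (2,3) (2,2) (3,2) (3,1) (4,1) | (1,3) (2,3) (2,2) (2,1) (3,1) (4,1) | (1,3) (1,2) (2,2) (3,2) (4,2) (4,1) | (1,3) (1,2) (2,2) (3,2) (3,1) (4,1) | (1,3) (1,2) (2,2) (2,1) (3,1) (4,1) | (1,3) (1,2) (1,1) (2,1) (3,1) (4,1).
That gives 7 routes.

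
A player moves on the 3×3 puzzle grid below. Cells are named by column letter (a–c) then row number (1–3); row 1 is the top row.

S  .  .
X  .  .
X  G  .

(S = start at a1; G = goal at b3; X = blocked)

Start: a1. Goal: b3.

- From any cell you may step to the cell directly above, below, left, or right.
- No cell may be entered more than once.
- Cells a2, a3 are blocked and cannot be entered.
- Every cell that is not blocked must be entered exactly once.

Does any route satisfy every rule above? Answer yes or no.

Colour the cells like a checkerboard: each orthogonal step flips colour, so a Hamiltonian route alternates colours. Here there are 4 cells of one colour and 3 of the other, with start on the opposite colour to the goal — the counts and endpoints can't be arranged into an alternating sequence of length 7, so no Hamiltonian route exists.

no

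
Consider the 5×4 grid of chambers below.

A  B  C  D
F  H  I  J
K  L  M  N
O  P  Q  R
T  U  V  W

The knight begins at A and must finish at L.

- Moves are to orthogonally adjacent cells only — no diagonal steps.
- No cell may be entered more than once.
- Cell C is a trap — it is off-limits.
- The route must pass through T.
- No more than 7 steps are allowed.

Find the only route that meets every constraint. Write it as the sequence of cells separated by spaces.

A F K O T U P L

The 7-move cap with required stops at T leaves no slack for detours.
Route from A: 4× down (reaching T), right to U, 2× up (reaching L) — 7 moves in all.
Check: all required cells visited; 7 ≤ 7 moves.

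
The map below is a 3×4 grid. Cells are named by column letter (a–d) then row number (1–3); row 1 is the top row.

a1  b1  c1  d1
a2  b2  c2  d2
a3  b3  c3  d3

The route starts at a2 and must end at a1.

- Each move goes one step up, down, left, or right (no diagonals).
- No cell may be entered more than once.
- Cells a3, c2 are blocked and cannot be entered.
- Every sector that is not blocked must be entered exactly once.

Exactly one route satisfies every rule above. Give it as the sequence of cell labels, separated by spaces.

Need to visit all 10 open cells exactly once, starting at a2 and ending at a1.
Cell d1 has only two open neighbours (d2 and c1), so the path must pass straight through it: one of those is the cell it's entered from and the other is where it exits.
Route from a2: right to b2, down to b3, 2× right (reaching d3), 2× up (reaching d1), 3× left (reaching a1) — 9 moves in all.
Check: all 10 open cells covered.

a2 b2 b3 c3 d3 d2 d1 c1 b1 a1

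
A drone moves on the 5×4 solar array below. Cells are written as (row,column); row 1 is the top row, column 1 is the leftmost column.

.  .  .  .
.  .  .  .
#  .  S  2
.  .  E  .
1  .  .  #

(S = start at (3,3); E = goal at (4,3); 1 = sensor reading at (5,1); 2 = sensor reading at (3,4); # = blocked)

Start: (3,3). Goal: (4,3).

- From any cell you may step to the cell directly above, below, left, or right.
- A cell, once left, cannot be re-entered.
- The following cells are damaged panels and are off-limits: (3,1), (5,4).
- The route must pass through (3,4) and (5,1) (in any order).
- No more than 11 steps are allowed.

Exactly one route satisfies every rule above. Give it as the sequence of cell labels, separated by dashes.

The 11-move cap with required stops at (3,4), (5,1) leaves no slack for detours.
Route from (3,3): right to (3,4), up to (2,4), 2× left (reaching (2,2)), 2× down (reaching (4,2)), left to (4,1), down to (5,1), 2× right (reaching (5,3)), up to (4,3) — 11 moves in all.
Check: all required cells visited; 11 ≤ 11 moves.

(3,3) - (3,4) - (2,4) - (2,3) - (2,2) - (3,2) - (4,2) - (4,1) - (5,1) - (5,2) - (5,3) - (4,3)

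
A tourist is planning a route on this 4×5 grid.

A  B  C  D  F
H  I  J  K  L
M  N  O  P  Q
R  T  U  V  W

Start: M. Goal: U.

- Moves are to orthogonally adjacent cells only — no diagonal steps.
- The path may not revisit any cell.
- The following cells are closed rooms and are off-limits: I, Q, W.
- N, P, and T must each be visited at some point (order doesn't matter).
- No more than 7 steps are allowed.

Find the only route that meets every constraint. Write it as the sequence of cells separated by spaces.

The 7-move cap with required stops at N, P, T leaves no slack for detours.
Route from M: down 1 to R, right 1 to T, up 1 to N, right 2 to P, down 1 to V, left 1 to U — 7 moves in all.
Check: all required cells visited; 7 ≤ 7 moves.

M R T N O P V U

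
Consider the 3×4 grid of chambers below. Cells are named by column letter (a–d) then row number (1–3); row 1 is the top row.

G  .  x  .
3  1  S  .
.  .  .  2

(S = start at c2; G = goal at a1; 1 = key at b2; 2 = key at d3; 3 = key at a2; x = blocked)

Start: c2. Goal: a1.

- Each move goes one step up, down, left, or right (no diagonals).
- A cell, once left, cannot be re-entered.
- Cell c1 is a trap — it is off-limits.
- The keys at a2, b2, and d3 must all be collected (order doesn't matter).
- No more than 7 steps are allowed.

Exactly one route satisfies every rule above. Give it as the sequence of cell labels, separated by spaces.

The budget equals the shortest possible length, so every move has to be on a shortest route through the required cells.
Route from c2: right 1 to d2, down 1 to d3, left 2 to b3, up 1 to b2, left 1 to a2, up 1 to a1 — 7 moves in all.
Check: all required cells visited; 7 ≤ 7 moves.

c2 d2 d3 c3 b3 b2 a2 a1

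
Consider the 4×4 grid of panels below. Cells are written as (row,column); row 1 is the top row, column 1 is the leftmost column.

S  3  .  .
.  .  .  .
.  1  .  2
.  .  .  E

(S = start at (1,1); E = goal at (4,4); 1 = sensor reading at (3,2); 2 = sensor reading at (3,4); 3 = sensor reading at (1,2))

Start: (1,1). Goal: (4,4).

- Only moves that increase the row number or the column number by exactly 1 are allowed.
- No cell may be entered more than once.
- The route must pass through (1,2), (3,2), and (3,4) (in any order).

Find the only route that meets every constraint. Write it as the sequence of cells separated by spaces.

Moves only go right or down, so the column and row indices never decrease.
Route from (1,1): right 1 to (1,2), down 2 to (3,2), right 2 to (3,4), down 1 to (4,4) — 6 moves in all.
Check: all required cells visited.

(1,1) (1,2) (2,2) (3,2) (3,3) (3,4) (4,4)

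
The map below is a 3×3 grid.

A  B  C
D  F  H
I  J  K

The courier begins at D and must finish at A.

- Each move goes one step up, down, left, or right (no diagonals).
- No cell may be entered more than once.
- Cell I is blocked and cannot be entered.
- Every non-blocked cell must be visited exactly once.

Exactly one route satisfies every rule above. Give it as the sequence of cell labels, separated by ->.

D -> F -> J -> K -> H -> C -> B -> A

Need to visit all 8 open cells exactly once, starting at D and ending at A.
Cell C has only two open neighbours (H and B), so the path must pass straight through it: one of those is the cell it's entered from and the other is where it exits.
Route from D: right to F, down to J, right to K, 2× up (reaching C), 2× left (reaching A) — 7 moves in all.
Check: all 8 open cells covered.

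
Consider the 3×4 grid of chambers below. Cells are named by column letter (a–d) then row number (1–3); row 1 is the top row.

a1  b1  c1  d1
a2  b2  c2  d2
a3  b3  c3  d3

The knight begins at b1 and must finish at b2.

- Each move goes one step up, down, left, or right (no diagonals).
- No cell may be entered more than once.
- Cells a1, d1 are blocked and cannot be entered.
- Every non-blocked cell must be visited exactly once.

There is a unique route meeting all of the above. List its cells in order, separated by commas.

b1, c1, c2, d2, d3, c3, b3, a3, a2, b2

Need to visit all 10 open cells exactly once, starting at b1 and ending at b2.
Cell a3 has only two open neighbours (a2 and b3), so the path must pass straight through it: one of those is the cell it's entered from and the other is where it exits.
Route from b1: right to c1, down to c2, right to d2, down to d3, 3× left (reaching a3), up to a2, right to b2 — 9 moves in all.
Check: all 10 open cells covered.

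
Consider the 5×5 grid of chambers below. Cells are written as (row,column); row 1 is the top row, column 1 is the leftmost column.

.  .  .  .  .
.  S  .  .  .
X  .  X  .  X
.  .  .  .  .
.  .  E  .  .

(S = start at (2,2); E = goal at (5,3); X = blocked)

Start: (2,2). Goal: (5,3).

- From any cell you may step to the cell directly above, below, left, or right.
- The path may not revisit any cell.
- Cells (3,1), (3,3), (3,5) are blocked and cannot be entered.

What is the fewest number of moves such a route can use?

4

The Manhattan distance from (2,2) to (5,3) is |2−5| + |2−3| = 4, so at least 4 moves are needed.
A route of 4 moves achieves this: (2,2) → (3,2) → (4,2) → (5,2) → (5,3).
Since 4 matches the lower bound, it is optimal.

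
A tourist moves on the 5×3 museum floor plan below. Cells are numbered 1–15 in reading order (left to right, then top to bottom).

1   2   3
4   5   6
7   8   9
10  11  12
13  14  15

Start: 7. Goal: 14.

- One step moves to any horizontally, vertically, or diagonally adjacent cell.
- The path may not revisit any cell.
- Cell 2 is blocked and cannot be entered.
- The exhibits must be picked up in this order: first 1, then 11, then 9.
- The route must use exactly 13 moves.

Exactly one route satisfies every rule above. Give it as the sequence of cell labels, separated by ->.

7 -> 4 -> 1 -> 5 -> 3 -> 6 -> 8 -> 10 -> 13 -> 11 -> 9 -> 12 -> 15 -> 14

The waypoints must appear in the order 1, 11, 9, with no cell reused.
Route from 7: up 2 to 1, down-right 1 to 5, up-right 1 to 3, down 1 to 6, down-left 2 to 10, down 1 to 13, up-right 2 to 9, down 2 to 15, left 1 to 14 — 13 moves in all.
Check: order respected (1 at step 2, 11 at step 9, 9 at step 10); 13 moves as required.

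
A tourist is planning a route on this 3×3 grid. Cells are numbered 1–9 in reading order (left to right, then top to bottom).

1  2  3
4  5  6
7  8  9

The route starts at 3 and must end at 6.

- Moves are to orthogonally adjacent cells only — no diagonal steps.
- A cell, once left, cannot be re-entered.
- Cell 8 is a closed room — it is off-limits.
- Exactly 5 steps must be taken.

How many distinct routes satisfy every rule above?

Need simple routes of exactly 5 moves from 3 to 6 (Manhattan distance 1, so 2 moves are spent on a detour and 2 undoing it).
Enumerating: 3 2 1 4 5 6.
That gives 1 route.

1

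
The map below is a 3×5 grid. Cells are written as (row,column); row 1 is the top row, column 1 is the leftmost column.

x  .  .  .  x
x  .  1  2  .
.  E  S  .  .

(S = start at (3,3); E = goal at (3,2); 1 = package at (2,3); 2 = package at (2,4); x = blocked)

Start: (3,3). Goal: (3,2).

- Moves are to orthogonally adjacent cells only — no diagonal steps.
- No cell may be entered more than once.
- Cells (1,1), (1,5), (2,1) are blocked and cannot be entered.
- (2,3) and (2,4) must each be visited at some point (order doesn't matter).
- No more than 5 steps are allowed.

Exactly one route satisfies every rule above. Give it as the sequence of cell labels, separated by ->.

(3,3) -> (3,4) -> (2,4) -> (2,3) -> (2,2) -> (3,2)

The 5-move cap with required stops at (2,3), (2,4) leaves no slack for detours.
Route from (3,3): right to (3,4), up to (2,4), 2× left (reaching (2,2)), down to (3,2) — 5 moves in all.
Check: all required cells visited; 5 ≤ 5 moves.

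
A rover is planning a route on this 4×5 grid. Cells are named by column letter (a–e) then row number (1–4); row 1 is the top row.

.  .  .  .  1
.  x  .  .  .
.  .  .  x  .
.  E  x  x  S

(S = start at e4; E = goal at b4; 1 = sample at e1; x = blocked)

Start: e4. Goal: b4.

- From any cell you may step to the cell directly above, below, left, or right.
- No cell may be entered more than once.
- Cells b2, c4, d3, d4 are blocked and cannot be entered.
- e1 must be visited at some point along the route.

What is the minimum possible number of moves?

Any route passes through e1 somewhere between e4 and b4. Summing Manhattan distances along the two legs (e4 → e1 → b4) gives a lower bound of 3 + 6 = 9 moves.
A route of 9 moves achieves this: e4 → e3 → e2 → e1 → d1 → d2 → c2 → c3 → b3 → b4.
Since 9 matches the lower bound, it is optimal.

9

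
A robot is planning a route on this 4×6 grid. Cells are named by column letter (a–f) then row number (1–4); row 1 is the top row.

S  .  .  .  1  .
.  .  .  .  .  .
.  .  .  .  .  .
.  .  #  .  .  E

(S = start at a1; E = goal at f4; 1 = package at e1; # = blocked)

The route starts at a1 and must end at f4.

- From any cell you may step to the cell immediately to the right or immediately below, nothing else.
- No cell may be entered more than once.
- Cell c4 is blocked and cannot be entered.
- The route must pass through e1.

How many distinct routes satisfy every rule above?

A right/down-only route from a1 to f4 makes exactly 3 down-moves and 5 right-moves in some order.
With no other constraints that would be C(8,3) = 56 routes.
Split at e1 and multiply the segment counts (each segment already excludes blocked cells): a1→e1: 1; e1→f4: 4; product = 4.
That gives 4 routes.

4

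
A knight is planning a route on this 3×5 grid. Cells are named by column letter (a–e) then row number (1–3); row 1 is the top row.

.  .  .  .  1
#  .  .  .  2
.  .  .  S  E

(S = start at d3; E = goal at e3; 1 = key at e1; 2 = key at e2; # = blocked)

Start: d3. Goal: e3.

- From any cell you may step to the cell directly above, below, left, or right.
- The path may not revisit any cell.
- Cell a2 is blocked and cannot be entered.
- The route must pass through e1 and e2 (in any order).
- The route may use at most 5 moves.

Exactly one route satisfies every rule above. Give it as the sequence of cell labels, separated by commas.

d3, d2, d1, e1, e2, e3

Any route must reach e1 and e2 and still end at e3 within 5 moves, so the order of the required stops is forced.
Route from d3: up 2 to d1, right 1 to e1, down 2 to e3 — 5 moves in all.
Check: all required cells visited; 5 ≤ 5 moves.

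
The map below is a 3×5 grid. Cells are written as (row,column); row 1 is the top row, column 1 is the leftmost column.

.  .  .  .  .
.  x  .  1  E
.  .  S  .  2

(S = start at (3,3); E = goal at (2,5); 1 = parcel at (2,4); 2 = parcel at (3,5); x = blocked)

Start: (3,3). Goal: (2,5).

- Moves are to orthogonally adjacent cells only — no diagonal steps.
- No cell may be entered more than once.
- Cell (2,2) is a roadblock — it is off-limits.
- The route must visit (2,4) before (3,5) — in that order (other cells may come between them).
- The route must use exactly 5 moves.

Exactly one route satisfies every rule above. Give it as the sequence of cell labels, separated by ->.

The waypoints must appear in the order (2,4), (3,5), with no cell reused.
Route from (3,3): up to (2,3), right to (2,4), down to (3,4), right to (3,5), up to (2,5) — 5 moves in all.
Check: order respected (1 at step 2, 2 at step 4); 5 moves as required.

(3,3) -> (2,3) -> (2,4) -> (3,4) -> (3,5) -> (2,5)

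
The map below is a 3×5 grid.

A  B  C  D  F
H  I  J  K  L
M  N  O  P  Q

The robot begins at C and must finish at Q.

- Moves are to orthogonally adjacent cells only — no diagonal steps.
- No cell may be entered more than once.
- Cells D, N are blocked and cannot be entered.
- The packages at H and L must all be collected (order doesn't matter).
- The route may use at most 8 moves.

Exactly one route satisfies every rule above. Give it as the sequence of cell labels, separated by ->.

The 8-move cap with required stops at H, L leaves no slack for detours.
Route from C: left 2 to A, down 1 to H, right 4 to L, down 1 to Q — 8 moves in all.
Check: all required cells visited; 8 ≤ 8 moves.

C -> B -> A -> H -> I -> J -> K -> L -> Q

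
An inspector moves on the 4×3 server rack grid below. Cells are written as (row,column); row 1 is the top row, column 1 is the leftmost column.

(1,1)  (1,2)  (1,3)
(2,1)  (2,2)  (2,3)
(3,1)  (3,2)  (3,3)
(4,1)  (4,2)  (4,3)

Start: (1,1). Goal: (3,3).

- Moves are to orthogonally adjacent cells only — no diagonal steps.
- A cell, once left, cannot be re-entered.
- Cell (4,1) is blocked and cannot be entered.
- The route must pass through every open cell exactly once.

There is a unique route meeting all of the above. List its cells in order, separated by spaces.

Need to visit all 11 open cells exactly once, starting at (1,1) and ending at (3,3).
Cell (4,3) has only two open neighbours ((3,3) and (4,2)), so the path must pass straight through it: one of those is the cell it's entered from and the other is where it exits.
Route from (1,1): 2× right (reaching (1,3)), down to (2,3), 2× left (reaching (2,1)), down to (3,1), right to (3,2), down to (4,2), right to (4,3), up to (3,3) — 10 moves in all.
Check: all 11 open cells covered.

(1,1) (1,2) (1,3) (2,3) (2,2) (2,1) (3,1) (3,2) (4,2) (4,3) (3,3)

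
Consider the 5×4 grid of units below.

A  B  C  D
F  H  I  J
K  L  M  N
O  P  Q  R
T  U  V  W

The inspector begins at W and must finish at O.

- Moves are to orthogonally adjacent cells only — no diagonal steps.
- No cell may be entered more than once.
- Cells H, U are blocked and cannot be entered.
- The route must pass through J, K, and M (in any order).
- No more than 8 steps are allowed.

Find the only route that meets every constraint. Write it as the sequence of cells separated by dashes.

Any route must reach J, K, and M and still end at O within 8 moves, so the order of the required stops is forced.
Route from W: up 3 to J, left 1 to I, down 1 to M, left 2 to K, down 1 to O — 8 moves in all.
Check: all required cells visited; 8 ≤ 8 moves.

W - R - N - J - I - M - L - K - O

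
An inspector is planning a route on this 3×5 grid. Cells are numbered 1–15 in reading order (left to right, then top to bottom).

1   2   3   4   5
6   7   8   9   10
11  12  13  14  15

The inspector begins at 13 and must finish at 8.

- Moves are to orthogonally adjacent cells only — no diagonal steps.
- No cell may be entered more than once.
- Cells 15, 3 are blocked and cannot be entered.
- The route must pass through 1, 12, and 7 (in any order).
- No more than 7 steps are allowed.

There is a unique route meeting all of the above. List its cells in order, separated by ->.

13 -> 12 -> 11 -> 6 -> 1 -> 2 -> 7 -> 8

Any route must reach 1, 12, and 7 and still end at 8 within 7 moves, so the order of the required stops is forced.
Route from 13: 2× left (reaching 11), 2× up (reaching 1), right to 2, down to 7, right to 8 — 7 moves in all.
Check: all required cells visited; 7 ≤ 7 moves.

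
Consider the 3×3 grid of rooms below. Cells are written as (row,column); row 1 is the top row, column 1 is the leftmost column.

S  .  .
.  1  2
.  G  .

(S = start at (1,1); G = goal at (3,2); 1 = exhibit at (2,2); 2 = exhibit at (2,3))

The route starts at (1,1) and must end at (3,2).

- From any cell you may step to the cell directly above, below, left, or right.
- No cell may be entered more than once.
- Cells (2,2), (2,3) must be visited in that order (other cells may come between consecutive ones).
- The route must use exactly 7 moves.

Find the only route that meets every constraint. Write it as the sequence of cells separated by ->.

The waypoints must appear in the order (2,2), (2,3), with no cell reused.
Route from (1,1): down 1 to (2,1), right 1 to (2,2), up 1 to (1,2), right 1 to (1,3), down 2 to (3,3), left 1 to (3,2) — 7 moves in all.
Check: order respected (1 at step 2, 2 at step 5); 7 moves as required.

(1,1) -> (2,1) -> (2,2) -> (1,2) -> (1,3) -> (2,3) -> (3,3) -> (3,2)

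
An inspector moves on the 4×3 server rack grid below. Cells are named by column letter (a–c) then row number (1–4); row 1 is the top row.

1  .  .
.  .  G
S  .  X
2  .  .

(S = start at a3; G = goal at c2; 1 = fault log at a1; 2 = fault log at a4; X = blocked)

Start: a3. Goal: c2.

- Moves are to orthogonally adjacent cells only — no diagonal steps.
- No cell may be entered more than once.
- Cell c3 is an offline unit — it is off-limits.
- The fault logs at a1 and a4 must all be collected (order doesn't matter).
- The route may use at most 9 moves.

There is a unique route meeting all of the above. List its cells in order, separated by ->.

a3 -> a4 -> b4 -> b3 -> b2 -> a2 -> a1 -> b1 -> c1 -> c2

The budget equals the shortest possible length, so every move has to be on a shortest route through the required cells.
Route from a3: down to a4, right to b4, 2× up (reaching b2), left to a2, up to a1, 2× right (reaching c1), down to c2 — 9 moves in all.
Check: all required cells visited; 9 ≤ 9 moves.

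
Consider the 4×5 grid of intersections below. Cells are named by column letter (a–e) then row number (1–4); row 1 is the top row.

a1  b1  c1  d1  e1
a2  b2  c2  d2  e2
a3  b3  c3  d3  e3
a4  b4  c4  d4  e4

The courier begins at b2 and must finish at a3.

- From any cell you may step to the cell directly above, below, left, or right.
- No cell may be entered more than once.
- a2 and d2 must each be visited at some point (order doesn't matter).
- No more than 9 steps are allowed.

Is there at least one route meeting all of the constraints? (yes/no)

yes

One route that works: b2 → c2 → d2 → d1 → c1 → b1 → a1 → a2 → a3.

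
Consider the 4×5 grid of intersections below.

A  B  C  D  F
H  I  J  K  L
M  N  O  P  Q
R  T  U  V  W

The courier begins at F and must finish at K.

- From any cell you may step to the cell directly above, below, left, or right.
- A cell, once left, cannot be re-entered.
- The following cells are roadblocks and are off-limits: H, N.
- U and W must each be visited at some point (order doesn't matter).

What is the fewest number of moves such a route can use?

8

Any route passes through U and W in some order between F and K. Summing Manhattan distances along each leg and taking the cheapest ordering (F → W → U → K) gives a lower bound of 3 + 2 + 3 = 8 moves.
A route of 8 moves achieves this: F → L → Q → W → V → U → O → J → K.
Since 8 matches the lower bound, it is optimal.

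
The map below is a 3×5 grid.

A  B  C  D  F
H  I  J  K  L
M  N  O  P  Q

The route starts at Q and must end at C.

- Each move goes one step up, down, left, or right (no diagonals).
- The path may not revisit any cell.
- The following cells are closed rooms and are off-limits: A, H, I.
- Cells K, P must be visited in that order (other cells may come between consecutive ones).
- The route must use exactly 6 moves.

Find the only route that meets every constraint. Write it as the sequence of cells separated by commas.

The waypoints must appear in the order K, P, with no cell reused.
Route from Q: up to L, left to K, down to P, left to O, 2× up (reaching C) — 6 moves in all.
Check: order respected (K at step 2, P at step 3); 6 moves as required.

Q, L, K, P, O, J, C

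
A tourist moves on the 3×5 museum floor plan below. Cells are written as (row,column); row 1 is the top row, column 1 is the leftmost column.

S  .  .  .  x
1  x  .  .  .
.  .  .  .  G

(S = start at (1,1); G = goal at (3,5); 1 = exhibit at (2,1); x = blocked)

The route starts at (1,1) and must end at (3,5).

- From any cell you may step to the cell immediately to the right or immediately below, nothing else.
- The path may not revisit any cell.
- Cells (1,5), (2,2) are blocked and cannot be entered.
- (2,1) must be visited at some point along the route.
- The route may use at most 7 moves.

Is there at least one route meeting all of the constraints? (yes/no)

yes

One route that works: (1,1) → (2,1) → (3,1) → (3,2) → (3,3) → (3,4) → (3,5).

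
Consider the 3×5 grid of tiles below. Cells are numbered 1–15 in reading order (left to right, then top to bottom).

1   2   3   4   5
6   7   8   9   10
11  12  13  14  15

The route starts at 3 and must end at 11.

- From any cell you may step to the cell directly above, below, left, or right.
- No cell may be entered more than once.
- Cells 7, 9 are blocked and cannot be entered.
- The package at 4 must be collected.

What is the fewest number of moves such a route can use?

8

Any route passes through 4 somewhere between 3 and 11. Summing Manhattan distances along the two legs (3 → 4 → 11) gives a lower bound of 1 + 5 = 6 moves.
The shortest route satisfying every rule uses 8 moves: 3 → 4 → 5 → 10 → 15 → 14 → 13 → 12 → 11.
The bound of 6 isn't tight here; checking systematically, no route of length 6 through 7 satisfies every constraint, so 8 is the minimum.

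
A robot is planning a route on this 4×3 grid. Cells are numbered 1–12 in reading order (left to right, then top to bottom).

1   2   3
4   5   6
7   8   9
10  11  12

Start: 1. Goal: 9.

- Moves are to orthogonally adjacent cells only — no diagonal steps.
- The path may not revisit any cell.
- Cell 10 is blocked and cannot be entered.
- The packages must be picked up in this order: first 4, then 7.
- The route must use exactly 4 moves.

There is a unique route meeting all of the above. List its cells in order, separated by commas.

1, 4, 7, 8, 9

The waypoints must appear in the order 4, 7, with no cell reused.
Route from 1: down 2 to 7, right 2 to 9 — 4 moves in all.
Check: order respected (4 at step 1, 7 at step 2); 4 moves as required.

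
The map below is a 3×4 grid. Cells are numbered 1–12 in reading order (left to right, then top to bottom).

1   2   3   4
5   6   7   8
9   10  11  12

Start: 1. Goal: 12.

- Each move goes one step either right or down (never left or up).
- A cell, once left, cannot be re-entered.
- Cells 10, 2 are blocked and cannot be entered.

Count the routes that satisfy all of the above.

A right/down-only route from 1 to 12 makes exactly 2 down-moves and 3 right-moves in some order.
With no other constraints that would be C(5,2) = 10 routes.
Subtract routes through each blocked cell (inclusion–exclusion for overlaps): − through 2: 6 − through 10: 3 + through 2&10: 1 → 2.
That gives 2 routes.

2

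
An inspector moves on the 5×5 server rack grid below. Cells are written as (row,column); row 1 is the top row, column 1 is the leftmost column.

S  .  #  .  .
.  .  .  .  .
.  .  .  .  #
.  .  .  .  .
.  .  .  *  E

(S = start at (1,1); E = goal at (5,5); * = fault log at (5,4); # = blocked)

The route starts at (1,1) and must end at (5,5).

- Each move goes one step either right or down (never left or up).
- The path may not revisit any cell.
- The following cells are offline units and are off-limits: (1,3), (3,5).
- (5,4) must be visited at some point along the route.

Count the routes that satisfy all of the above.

A right/down-only route from (1,1) to (5,5) makes exactly 4 down-moves and 4 right-moves in some order.
With no other constraints that would be C(8,4) = 70 routes.
Split at (5,4) and multiply the segment counts (each segment already excludes blocked cells): (1,1)→(5,4): 30; (5,4)→(5,5): 1; product = 30.
That gives 30 routes.

30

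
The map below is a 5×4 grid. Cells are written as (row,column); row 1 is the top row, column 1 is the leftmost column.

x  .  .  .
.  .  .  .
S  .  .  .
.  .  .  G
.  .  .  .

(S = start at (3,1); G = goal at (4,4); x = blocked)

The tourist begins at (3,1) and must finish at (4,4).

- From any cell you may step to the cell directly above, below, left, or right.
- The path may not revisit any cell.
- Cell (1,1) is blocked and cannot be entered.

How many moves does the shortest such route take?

4

The Manhattan distance from (3,1) to (4,4) is |3−4| + |1−4| = 4, so at least 4 moves are needed.
A route of 4 moves achieves this: (3,1) → (4,1) → (4,2) → (4,3) → (4,4).
Since 4 matches the lower bound, it is optimal.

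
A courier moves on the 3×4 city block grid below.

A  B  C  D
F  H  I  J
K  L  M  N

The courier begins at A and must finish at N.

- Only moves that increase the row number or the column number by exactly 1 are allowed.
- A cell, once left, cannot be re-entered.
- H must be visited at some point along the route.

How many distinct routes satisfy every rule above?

6

A right/down-only route from A to N makes exactly 2 down-moves and 3 right-moves in some order.
With no other constraints that would be C(5,2) = 10 routes.
Split at H and multiply the segment counts: A→H: 2; H→N: 3; product = 6.
That gives 6 routes.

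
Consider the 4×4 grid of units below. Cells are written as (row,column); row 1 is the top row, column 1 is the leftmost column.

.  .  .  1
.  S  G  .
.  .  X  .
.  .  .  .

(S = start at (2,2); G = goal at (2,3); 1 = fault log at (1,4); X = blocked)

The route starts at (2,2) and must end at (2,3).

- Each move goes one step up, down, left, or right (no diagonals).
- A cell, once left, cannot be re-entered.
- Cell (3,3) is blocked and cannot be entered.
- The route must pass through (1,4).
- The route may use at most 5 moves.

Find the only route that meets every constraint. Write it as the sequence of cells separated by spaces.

The budget equals the shortest possible length, so every move has to be on a shortest route through the required cells.
Route from (2,2): up 1 to (1,2), right 2 to (1,4), down 1 to (2,4), left 1 to (2,3) — 5 moves in all.
Check: all required cells visited; 5 ≤ 5 moves.

(2,2) (1,2) (1,3) (1,4) (2,4) (2,3)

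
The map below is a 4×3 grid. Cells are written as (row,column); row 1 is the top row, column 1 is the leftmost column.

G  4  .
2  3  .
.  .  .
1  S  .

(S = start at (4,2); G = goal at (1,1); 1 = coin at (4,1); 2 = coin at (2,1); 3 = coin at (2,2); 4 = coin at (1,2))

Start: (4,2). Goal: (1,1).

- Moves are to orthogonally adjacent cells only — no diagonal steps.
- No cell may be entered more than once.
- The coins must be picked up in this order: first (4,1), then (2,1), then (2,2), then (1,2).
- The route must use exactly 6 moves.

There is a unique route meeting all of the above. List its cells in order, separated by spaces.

The waypoints must appear in the order (4,1), (2,1), (2,2), (1,2), with no cell reused.
Route from (4,2): left 1 to (4,1), up 2 to (2,1), right 1 to (2,2), up 1 to (1,2), left 1 to (1,1) — 6 moves in all.
Check: order respected (1 at step 1, 2 at step 3, 3 at step 4, 4 at step 5); 6 moves as required.

(4,2) (4,1) (3,1) (2,1) (2,2) (1,2) (1,1)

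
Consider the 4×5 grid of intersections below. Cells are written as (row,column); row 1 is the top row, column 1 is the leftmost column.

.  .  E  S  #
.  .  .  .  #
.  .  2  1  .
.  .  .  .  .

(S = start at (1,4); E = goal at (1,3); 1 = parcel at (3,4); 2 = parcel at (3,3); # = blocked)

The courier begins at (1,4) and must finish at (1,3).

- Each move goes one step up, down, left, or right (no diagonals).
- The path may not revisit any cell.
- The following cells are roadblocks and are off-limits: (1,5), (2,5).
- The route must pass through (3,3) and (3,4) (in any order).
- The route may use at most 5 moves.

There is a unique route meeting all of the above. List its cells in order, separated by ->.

(1,4) -> (2,4) -> (3,4) -> (3,3) -> (2,3) -> (1,3)

The 5-move cap with required stops at (3,3), (3,4) leaves no slack for detours.
Route from (1,4): down 2 to (3,4), left 1 to (3,3), up 2 to (1,3) — 5 moves in all.
Check: all required cells visited; 5 ≤ 5 moves.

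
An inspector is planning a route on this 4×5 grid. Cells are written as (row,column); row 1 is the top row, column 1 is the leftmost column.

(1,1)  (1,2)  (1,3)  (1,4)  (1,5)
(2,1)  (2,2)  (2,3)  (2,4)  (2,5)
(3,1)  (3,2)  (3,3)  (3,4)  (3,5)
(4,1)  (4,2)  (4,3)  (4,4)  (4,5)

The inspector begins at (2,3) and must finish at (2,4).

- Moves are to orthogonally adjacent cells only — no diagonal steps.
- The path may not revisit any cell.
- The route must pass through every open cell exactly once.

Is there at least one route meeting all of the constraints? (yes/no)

One route that works: (2,3) → (1,3) → (1,2) → (1,1) → (2,1) → (2,2) → (3,2) → (3,1) → (4,1) → (4,2) → (4,3) → (3,3) → (3,4) → (4,4) → (4,5) → (3,5) → (2,5) → (1,5) → (1,4) → (2,4).

yes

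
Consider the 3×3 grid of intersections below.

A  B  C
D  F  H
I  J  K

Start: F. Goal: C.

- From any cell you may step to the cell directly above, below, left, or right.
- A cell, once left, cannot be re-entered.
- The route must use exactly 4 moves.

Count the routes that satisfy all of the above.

2

Need simple routes of exactly 4 moves from F to C (Manhattan distance 2, so 1 moves are spent on a detour and 1 undoing it).
Enumerating: F J K H C | F D A B C.
That gives 2 routes.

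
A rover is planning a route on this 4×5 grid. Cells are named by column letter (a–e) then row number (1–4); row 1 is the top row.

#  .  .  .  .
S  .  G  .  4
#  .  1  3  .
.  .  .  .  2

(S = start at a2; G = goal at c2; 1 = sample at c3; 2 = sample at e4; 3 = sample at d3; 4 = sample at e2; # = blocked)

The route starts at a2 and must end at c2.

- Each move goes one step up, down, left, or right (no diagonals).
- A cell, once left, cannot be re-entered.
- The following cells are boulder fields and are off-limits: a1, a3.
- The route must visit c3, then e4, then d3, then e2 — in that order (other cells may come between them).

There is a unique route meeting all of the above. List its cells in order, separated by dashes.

a2 - b2 - b3 - c3 - c4 - d4 - e4 - e3 - d3 - d2 - e2 - e1 - d1 - c1 - c2

The waypoints must appear in the order c3, e4, d3, e2, with no cell reused.
Route from a2: right to b2, down to b3, right to c3, down to c4, 2× right (reaching e4), up to e3, left to d3, up to d2, right to e2, up to e1, 2× left (reaching c1), down to c2 — 14 moves in all.
Check: order respected (1 at step 3, 2 at step 6, 3 at step 8, 4 at step 10).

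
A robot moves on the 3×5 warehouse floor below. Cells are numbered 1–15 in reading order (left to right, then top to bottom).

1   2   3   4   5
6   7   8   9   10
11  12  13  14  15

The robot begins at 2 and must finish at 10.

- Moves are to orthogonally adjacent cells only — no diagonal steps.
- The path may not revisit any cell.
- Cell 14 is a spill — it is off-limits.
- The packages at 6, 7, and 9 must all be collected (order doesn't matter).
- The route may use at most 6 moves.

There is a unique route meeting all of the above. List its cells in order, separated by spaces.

2 1 6 7 8 9 10

Any route must reach 6, 7, and 9 and still end at 10 within 6 moves, so the order of the required stops is forced.
Route from 2: left to 1, down to 6, 4× right (reaching 10) — 6 moves in all.
Check: all required cells visited; 6 ≤ 6 moves.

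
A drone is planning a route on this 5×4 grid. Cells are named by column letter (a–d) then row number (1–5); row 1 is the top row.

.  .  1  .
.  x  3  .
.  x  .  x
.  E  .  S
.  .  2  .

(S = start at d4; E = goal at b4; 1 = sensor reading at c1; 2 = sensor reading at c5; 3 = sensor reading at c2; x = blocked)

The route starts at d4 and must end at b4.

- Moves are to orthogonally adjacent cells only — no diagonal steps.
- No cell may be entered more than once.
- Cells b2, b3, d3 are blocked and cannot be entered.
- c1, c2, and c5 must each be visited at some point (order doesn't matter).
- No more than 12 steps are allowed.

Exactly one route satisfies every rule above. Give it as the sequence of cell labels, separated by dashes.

The 12-move cap with required stops at c1, c2, c5 leaves no slack for detours.
Route from d4: down to d5, left to c5, 4× up (reaching c1), 2× left (reaching a1), 3× down (reaching a4), right to b4 — 12 moves in all.
Check: all required cells visited; 12 ≤ 12 moves.

d4 - d5 - c5 - c4 - c3 - c2 - c1 - b1 - a1 - a2 - a3 - a4 - b4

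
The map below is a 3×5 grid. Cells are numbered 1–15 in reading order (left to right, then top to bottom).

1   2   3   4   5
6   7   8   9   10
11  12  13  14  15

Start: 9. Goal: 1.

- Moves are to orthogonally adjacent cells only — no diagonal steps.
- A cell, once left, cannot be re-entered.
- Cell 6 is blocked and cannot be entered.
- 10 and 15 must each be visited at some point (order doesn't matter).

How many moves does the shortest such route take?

8

Any route passes through 10 and 15 in some order between 9 and 1. Summing Manhattan distances along each leg and taking the cheapest ordering (9 → 10 → 15 → 1) gives a lower bound of 1 + 1 + 6 = 8 moves.
A route of 8 moves achieves this: 9 → 14 → 15 → 10 → 5 → 4 → 3 → 2 → 1.
Since 8 matches the lower bound, it is optimal.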